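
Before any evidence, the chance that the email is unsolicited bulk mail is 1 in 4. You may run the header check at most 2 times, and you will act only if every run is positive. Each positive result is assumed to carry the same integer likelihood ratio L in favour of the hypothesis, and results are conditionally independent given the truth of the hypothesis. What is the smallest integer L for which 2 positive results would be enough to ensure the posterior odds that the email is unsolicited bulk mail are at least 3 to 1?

3

Prior odds = 0.25/0.75 = 1/3.
Target odds = 3.
Need L² ≥ 3 ÷ (1/3) = 9.
2² = 4 < 9 ≤ 9 = 3², so L = 3.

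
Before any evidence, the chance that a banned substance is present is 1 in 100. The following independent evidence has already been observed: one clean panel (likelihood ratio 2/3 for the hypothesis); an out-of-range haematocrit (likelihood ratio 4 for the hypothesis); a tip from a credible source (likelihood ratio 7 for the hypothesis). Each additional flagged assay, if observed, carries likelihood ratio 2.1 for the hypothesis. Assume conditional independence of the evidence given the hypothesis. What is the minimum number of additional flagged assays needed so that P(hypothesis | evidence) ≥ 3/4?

4

Prior odds = 0.01/0.99 = 1/99.
Combined Bayes factor of the evidence already in hand = (2/3) × 4 × 7 = 56/3.
Odds after that evidence = (1/99) × 56/3 = 56/297.
Target odds = 0.75/0.25 = 3.
Need 2.1ⁿ ≥ 3 ÷ (56/297) = 891/56.
2.1³ = 9.261 falls short of 891/56 but 2.1⁴ = 19.4481 reaches it, so n = 4.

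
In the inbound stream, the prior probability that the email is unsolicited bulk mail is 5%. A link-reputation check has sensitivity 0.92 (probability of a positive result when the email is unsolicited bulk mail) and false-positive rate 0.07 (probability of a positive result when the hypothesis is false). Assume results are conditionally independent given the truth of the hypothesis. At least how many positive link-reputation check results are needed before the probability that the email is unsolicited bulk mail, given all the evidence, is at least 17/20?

Prior odds: 0.05 ÷ 0.95 = 1/19.
Likelihood ratio of a positive result = 0.92/0.07 = 92/7.
Target posterior odds = 0.85/0.15 = 17/3.
Require (92/7)ⁿ ≥ 17/3 ÷ (1/19) = 323/3.
(92/7)¹ = 92/7 falls short of 323/3 but (92/7)² = 8464/49 reaches it, so n = 2.

2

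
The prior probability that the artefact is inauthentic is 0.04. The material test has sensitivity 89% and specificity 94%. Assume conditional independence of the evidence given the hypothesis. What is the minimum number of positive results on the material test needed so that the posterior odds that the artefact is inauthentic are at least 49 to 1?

Prior odds: 0.04 ÷ 0.96 = 1/24.
False-positive rate = 1 − 0.94 = 0.06; likelihood ratio of a positive = 0.89/0.06 = 89/6.
Target odds = 49.
Need (1/24) × (89/6)ⁿ ≥ 49, i.e. (89/6)ⁿ ≥ 1176.
(89/6)² = 7921/36 falls short of 1176 but (89/6)³ = 704969/216 reaches it, so n = 3.

3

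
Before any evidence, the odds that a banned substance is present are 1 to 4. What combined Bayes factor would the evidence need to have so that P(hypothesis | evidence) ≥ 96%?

Prior odds = 0.25.
Target odds = 0.96/0.04 = 24.
Required Bayes factor = 24 ÷ 0.25 = 96.

96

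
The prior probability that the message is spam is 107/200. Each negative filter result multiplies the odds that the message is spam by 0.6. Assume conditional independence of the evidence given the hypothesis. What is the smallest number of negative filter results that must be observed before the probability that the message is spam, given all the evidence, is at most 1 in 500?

13

Prior odds = 0.535/0.465 = 107/93.
Likelihood ratio per negative filter result = 0.6.
Target odds: 0.002 ÷ 0.998 = 1/499.
Need (107/93) × 0.6ⁿ ≤ 1/499, i.e. 0.6ⁿ ≤ 93/53393.
0.6¹² = 531441/244140625 is still above 93/53393 but 0.6¹³ ≈0.00130607 is at or below it, so n = 13.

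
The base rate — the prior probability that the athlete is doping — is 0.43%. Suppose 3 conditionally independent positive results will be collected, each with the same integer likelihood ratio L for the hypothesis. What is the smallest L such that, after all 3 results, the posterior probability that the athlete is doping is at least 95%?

Prior odds = 0.0043/0.9957 = 43/9957.
Target odds = 0.95/0.05 = 19.
Need L³ ≥ 19 ÷ (43/9957) = 189183/43.
16³ = 4096 < 189183/43 ≤ 4913 = 17³, so L = 17.

17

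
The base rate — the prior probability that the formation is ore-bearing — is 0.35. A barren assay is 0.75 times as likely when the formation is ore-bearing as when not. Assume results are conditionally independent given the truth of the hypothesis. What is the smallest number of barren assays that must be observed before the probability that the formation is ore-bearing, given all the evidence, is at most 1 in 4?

Prior odds: 0.35 ÷ 0.65 = 7/13.
Likelihood ratio per barren assay = 0.75.
Target posterior odds = 0.25/0.75 = 1/3.
Need (7/13) × 0.75ⁿ ≤ 1/3, i.e. 0.75ⁿ ≤ 13/21.
0.75¹ = 0.75 is still above 13/21 but 0.75² = 0.5625 is at or below it, so n = 2.

2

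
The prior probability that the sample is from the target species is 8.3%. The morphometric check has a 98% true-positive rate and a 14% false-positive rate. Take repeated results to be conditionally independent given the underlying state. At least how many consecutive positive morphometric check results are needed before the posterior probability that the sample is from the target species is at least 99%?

Prior odds: 0.083 ÷ 0.917 = 83/917.
Likelihood ratio of a positive result = 0.98/0.14 = 7.
Target odds: 0.99 ÷ 0.01 = 99.
Need (83/917) × 7ⁿ ≥ 99, i.e. 7ⁿ ≥ 90783/83.
7³ = 343 falls short of 90783/83 but 7⁴ = 2401 reaches it, so n = 4.

4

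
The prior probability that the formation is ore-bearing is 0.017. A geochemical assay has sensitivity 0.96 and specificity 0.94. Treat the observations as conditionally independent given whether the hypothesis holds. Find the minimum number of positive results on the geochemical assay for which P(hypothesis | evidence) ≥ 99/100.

Prior odds = 0.017/0.983 = 17/983.
False-positive rate = 1 − 0.94 = 0.06; likelihood ratio of a positive = 0.96/0.06 = 16.
Target odds: 0.99 ÷ 0.01 = 99.
Require 16ⁿ ≥ 99 ÷ (17/983) = 97317/17.
16³ = 4096 falls short of 97317/17 but 16⁴ = 65536 reaches it, so n = 4.

4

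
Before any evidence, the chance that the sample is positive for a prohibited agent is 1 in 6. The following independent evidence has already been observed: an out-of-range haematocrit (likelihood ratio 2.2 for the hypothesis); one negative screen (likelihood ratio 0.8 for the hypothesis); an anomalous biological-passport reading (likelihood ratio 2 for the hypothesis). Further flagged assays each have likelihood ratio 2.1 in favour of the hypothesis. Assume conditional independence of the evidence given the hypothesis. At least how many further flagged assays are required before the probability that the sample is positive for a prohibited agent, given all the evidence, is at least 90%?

4

Prior odds = (1/6)/(5/6) = 0.2.
Combined Bayes factor of the evidence already in hand = 2.2 × 0.8 × 2 = 3.52.
Odds after that evidence = 0.2 × 3.52 = 0.704.
Target odds = 0.9/0.1 = 9.
Need 2.1ⁿ ≥ 9 ÷ 0.704 = 1125/88.
2.1³ = 9.261 falls short of 1125/88 but 2.1⁴ = 19.4481 reaches it, so n = 4.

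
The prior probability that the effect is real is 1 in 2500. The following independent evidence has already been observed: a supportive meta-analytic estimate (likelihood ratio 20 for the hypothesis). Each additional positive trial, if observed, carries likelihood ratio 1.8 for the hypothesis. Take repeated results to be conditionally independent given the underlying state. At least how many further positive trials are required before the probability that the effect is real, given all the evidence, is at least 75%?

11

Prior odds = 0.0004/0.9996 = 1/2499.
Bayes factor of the evidence already in hand = 20.
Odds after that evidence = (1/2499) × 20 = 20/2499.
Target odds = 0.75/0.25 = 3.
Need 1.8ⁿ ≥ 3 ÷ (20/2499) = 374.85.
1.8¹⁰ ≈357.047 falls short of 374.85 but 1.8¹¹ ≈642.684 reaches it, so n = 11.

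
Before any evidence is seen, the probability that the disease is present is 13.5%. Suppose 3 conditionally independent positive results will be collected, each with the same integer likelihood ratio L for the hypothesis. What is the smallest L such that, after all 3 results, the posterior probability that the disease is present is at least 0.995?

11

Prior odds = 0.135/0.865 = 27/173.
Target odds = 0.995/0.005 = 199.
Need L³ ≥ 199 ÷ (27/173) = 34427/27.
10³ = 1000 < 34427/27 ≤ 1331 = 11³, so L = 11.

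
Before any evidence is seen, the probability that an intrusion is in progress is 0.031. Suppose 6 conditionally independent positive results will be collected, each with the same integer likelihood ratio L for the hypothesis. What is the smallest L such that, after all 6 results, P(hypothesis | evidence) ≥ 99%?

Prior odds = 0.031/0.969 = 31/969.
Target odds = 0.99/0.01 = 99.
Need L⁶ ≥ 99 ÷ (31/969) = 95931/31.
3⁶ = 729 < 95931/31 ≤ 4096 = 4⁶, so L = 4.

4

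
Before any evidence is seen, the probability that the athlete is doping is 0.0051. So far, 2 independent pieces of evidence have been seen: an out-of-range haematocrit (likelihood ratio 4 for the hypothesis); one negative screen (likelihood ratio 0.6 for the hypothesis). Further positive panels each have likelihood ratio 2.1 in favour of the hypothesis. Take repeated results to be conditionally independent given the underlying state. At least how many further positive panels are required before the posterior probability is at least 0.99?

Prior odds = 0.0051/0.9949 = 51/9949.
Combined Bayes factor of the evidence already in hand = 4 × 0.6 = 2.4.
Odds after that evidence = (51/9949) × 2.4 = 612/49745.
Target odds = 0.99/0.01 = 99.
Need 2.1ⁿ ≥ 99 ÷ (612/49745) = 547195/68.
2.1¹² ≈7355.83 falls short of 547195/68 but 2.1¹³ ≈15447.2 reaches it, so n = 13.

13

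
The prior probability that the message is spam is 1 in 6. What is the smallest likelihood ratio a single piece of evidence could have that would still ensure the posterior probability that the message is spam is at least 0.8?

20

Prior odds = (1/6)/(5/6) = 0.2.
Target odds = 0.8/0.2 = 4.
Required Bayes factor = 4 ÷ 0.2 = 20.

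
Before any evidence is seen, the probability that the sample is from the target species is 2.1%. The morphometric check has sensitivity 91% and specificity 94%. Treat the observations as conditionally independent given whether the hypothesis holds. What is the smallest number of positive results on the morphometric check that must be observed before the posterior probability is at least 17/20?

3

Prior odds: 0.021 ÷ 0.979 = 21/979.
False-positive rate = 1 − 0.94 = 0.06; likelihood ratio of a positive = 0.91/0.06 = 91/6.
Target odds: 0.85 ÷ 0.15 = 17/3.
Need (21/979) × (91/6)ⁿ ≥ 17/3, i.e. (91/6)ⁿ ≥ 16643/63.
(91/6)² = 8281/36 falls short of 16643/63 but (91/6)³ = 753571/216 reaches it, so n = 3.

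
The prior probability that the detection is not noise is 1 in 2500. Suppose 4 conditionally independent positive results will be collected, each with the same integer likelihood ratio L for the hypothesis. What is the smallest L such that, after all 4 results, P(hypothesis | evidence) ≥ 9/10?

13

Prior odds = 0.0004/0.9996 = 1/2499.
Target odds = 0.9/0.1 = 9.
Need L⁴ ≥ 9 ÷ (1/2499) = 22491.
12⁴ = 20736 < 22491 ≤ 28561 = 13⁴, so L = 13.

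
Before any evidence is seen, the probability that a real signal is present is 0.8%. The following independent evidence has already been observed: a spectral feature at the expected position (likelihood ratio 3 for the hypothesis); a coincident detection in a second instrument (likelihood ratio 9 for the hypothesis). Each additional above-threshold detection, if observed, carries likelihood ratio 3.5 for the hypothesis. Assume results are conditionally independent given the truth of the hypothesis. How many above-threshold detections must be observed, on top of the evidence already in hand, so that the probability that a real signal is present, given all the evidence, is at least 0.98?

5

Prior odds = 0.008/0.992 = 1/124.
Combined Bayes factor of the evidence already in hand = 3 × 9 = 27.
Odds after that evidence = (1/124) × 27 = 27/124.
Target odds = 0.98/0.02 = 49.
Need 3.5ⁿ ≥ 49 ÷ (27/124) = 6076/27.
3.5⁴ = 150.0625 falls short of 6076/27 but 3.5⁵ = 525.21875 reaches it, so n = 5.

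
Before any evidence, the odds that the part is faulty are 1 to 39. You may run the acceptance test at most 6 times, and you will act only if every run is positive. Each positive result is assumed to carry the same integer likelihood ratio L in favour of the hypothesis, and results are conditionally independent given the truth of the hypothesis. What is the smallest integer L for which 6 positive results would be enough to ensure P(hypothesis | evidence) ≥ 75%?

3

Prior odds = 1/39.
Target odds = 0.75/0.25 = 3.
Need L⁶ ≥ 3 ÷ (1/39) = 117.
2⁶ = 64 < 117 ≤ 729 = 3⁶, so L = 3.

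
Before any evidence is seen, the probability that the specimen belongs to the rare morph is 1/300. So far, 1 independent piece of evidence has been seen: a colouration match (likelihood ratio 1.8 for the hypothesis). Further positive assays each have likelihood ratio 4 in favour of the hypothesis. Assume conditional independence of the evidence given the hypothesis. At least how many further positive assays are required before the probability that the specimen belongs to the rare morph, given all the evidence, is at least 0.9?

6

Prior odds = (1/300)/(299/300) = 1/299.
Bayes factor of the evidence already in hand = 1.8.
Odds after that evidence = (1/299) × 1.8 = 9/1495.
Target odds = 0.9/0.1 = 9.
Need 4ⁿ ≥ 9 ÷ (9/1495) = 1495.
4⁵ = 1024 falls short of 1495 but 4⁶ = 4096 reaches it, so n = 6.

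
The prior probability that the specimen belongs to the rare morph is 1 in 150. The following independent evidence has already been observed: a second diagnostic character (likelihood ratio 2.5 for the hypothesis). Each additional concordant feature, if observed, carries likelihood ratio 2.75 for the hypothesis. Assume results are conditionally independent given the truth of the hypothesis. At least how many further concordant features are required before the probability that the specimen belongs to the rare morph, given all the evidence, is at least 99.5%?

10

Prior odds = (1/150)/(149/150) = 1/149.
Bayes factor of the evidence already in hand = 2.5.
Odds after that evidence = (1/149) × 2.5 = 5/298.
Target odds = 0.995/0.005 = 199.
Need 2.75ⁿ ≥ 199 ÷ (5/298) = 11860.4.
2.75⁹ ≈8994.86 falls short of 11860.4 but 2.75¹⁰ ≈24735.9 reaches it, so n = 10.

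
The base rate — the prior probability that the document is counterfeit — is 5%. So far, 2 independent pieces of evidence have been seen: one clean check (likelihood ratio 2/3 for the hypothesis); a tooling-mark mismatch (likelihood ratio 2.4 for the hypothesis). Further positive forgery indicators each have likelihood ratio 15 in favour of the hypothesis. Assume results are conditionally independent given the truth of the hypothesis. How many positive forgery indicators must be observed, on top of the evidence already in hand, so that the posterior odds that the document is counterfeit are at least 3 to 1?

Prior odds = 0.05/0.95 = 1/19.
Combined Bayes factor of the evidence already in hand = (2/3) × 2.4 = 1.6.
Odds after that evidence = (1/19) × 1.6 = 8/95.
Target odds = 3.
Need 15ⁿ ≥ 3 ÷ (8/95) = 35.625.
15¹ = 15 falls short of 35.625 but 15² = 225 reaches it, so n = 2.

2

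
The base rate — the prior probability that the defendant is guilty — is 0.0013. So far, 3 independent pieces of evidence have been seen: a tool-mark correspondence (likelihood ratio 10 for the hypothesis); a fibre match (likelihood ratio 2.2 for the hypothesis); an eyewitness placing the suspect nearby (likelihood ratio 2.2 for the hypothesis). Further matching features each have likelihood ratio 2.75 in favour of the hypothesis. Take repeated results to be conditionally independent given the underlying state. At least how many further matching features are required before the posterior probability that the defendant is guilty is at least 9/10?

5

Prior odds = 0.0013/0.9987 = 13/9987.
Combined Bayes factor of the evidence already in hand = 10 × 2.2 × 2.2 = 48.4.
Odds after that evidence = (13/9987) × 48.4 = 3146/49935.
Target odds = 0.9/0.1 = 9.
Need 2.75ⁿ ≥ 9 ÷ (3146/49935) = 449415/3146.
2.75⁴ = 57.19140625 falls short of 449415/3146 but 2.75⁵ = 161051/1024 reaches it, so n = 5.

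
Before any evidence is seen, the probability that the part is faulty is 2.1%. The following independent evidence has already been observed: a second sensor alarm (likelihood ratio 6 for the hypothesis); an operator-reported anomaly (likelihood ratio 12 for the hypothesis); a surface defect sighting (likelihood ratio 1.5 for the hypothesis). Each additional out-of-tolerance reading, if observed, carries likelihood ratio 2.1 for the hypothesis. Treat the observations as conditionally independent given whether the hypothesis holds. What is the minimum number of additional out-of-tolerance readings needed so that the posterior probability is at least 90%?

2

Prior odds = 0.021/0.979 = 21/979.
Combined Bayes factor of the evidence already in hand = 6 × 12 × 1.5 = 108.
Odds after that evidence = (21/979) × 108 = 2268/979.
Target odds = 0.9/0.1 = 9.
Need 2.1ⁿ ≥ 9 ÷ (2268/979) = 979/252.
2.1¹ = 2.1 falls short of 979/252 but 2.1² = 4.41 reaches it, so n = 2.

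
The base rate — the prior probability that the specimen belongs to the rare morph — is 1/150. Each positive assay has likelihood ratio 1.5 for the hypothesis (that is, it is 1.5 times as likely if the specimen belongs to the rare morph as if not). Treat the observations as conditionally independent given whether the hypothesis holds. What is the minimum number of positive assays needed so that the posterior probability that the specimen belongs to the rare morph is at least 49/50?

Prior odds = (1/150)/(149/150) = 1/149.
Likelihood ratio per positive assay = 1.5.
Target odds: 0.98 ÷ 0.02 = 49.
Need (1/149) × 1.5ⁿ ≥ 49, i.e. 1.5ⁿ ≥ 7301.
1.5²¹ ≈4987.89 falls short of 7301 but 1.5²² ≈7481.83 reaches it, so n = 22.

22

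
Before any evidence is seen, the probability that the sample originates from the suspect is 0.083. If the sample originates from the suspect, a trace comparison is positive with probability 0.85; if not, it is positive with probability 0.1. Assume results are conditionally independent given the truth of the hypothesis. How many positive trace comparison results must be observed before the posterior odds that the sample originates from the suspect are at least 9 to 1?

3

Prior odds = 0.083/0.917 = 83/917.
Likelihood ratio of a positive = 0.85/0.1 = 8.5.
Target odds = 9.
Need (83/917) × 8.5ⁿ ≥ 9, i.e. 8.5ⁿ ≥ 8253/83.
8.5² = 72.25 falls short of 8253/83 but 8.5³ = 614.125 reaches it, so n = 3.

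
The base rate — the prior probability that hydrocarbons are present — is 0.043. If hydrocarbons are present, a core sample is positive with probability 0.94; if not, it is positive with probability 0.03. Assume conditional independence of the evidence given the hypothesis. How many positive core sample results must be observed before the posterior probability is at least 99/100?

Prior odds: 0.043 ÷ 0.957 = 43/957.
Likelihood ratio of a positive = 0.94/0.03 = 94/3.
Target posterior odds = 0.99/0.01 = 99.
Need (43/957) × (94/3)ⁿ ≥ 99, i.e. (94/3)ⁿ ≥ 94743/43.
(94/3)² = 8836/9 falls short of 94743/43 but (94/3)³ = 830584/27 reaches it, so n = 3.

3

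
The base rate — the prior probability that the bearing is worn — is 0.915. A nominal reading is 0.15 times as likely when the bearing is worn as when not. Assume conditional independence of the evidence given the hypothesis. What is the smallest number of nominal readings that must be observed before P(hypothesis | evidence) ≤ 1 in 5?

Prior odds = 0.915/0.085 = 183/17.
Likelihood ratio per nominal reading = 0.15.
Target odds: 0.2 ÷ 0.8 = 0.25.
Need (183/17) × 0.15ⁿ ≤ 0.25, i.e. 0.15ⁿ ≤ 17/732.
0.15¹ = 0.15 is still above 17/732 but 0.15² = 0.0225 is at or below it, so n = 2.

2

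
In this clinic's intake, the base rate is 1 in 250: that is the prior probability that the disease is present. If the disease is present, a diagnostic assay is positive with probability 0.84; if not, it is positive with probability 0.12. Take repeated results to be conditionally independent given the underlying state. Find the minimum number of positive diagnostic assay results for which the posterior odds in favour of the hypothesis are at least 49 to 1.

5

Prior odds: 0.004 ÷ 0.996 = 1/249.
Likelihood ratio of a positive = 0.84/0.12 = 7.
Target odds = 49.
Require 7ⁿ ≥ 49 ÷ (1/249) = 12201.
7⁴ = 2401 falls short of 12201 but 7⁵ = 16807 reaches it, so n = 5.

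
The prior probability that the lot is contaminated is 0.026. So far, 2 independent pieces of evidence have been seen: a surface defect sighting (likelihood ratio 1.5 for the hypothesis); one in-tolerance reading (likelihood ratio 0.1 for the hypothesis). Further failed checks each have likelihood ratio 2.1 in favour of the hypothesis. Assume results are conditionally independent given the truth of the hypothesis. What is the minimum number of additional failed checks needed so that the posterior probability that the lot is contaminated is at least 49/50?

Prior odds = 0.026/0.974 = 13/487.
Combined Bayes factor of the evidence already in hand = 1.5 × 0.1 = 0.15.
Odds after that evidence = (13/487) × 0.15 = 39/9740.
Target odds = 0.98/0.02 = 49.
Need 2.1ⁿ ≥ 49 ÷ (39/9740) = 477260/39.
2.1¹² ≈7355.83 falls short of 477260/39 but 2.1¹³ ≈15447.2 reaches it, so n = 13.

13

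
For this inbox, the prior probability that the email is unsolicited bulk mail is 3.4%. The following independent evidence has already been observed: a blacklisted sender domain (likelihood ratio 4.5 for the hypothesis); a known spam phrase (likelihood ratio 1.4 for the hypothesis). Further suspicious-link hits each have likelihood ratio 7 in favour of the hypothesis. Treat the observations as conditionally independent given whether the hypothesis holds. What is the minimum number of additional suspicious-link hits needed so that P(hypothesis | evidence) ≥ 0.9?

2

Prior odds = 0.034/0.966 = 17/483.
Combined Bayes factor of the evidence already in hand = 4.5 × 1.4 = 6.3.
Odds after that evidence = (17/483) × 6.3 = 51/230.
Target odds = 0.9/0.1 = 9.
Need 7ⁿ ≥ 9 ÷ (51/230) = 690/17.
7¹ = 7 falls short of 690/17 but 7² = 49 reaches it, so n = 2.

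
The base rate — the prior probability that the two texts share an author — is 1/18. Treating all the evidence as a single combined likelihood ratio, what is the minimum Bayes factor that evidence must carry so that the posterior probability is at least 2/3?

Prior odds = (1/18)/(17/18) = 1/17.
Target odds = (2/3)/(1/3) = 2.
Required Bayes factor = 2 ÷ (1/17) = 34.

34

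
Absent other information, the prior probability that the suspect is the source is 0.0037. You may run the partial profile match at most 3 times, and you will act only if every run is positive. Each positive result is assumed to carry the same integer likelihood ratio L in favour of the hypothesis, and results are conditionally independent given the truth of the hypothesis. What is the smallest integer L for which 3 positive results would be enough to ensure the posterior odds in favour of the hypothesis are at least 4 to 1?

Prior odds = 0.0037/0.9963 = 37/9963.
Target odds = 4.
Need L³ ≥ 4 ÷ (37/9963) = 39852/37.
10³ = 1000 < 39852/37 ≤ 1331 = 11³, so L = 11.

11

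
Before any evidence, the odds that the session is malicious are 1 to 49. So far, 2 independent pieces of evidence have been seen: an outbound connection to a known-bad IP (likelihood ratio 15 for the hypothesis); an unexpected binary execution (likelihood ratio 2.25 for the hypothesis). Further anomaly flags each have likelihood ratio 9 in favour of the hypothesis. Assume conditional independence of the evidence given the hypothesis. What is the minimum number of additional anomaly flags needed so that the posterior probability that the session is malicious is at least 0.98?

2

Prior odds = 1/49.
Combined Bayes factor of the evidence already in hand = 15 × 2.25 = 33.75.
Odds after that evidence = (1/49) × 33.75 = 135/196.
Target odds = 0.98/0.02 = 49.
Need 9ⁿ ≥ 49 ÷ (135/196) = 9604/135.
9¹ = 9 falls short of 9604/135 but 9² = 81 reaches it, so n = 2.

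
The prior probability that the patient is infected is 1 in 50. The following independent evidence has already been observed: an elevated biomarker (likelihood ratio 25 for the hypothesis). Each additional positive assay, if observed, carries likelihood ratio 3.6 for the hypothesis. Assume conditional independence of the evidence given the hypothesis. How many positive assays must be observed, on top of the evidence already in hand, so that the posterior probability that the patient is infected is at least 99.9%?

Prior odds = 0.02/0.98 = 1/49.
Bayes factor of the evidence already in hand = 25.
Odds after that evidence = (1/49) × 25 = 25/49.
Target odds = 0.999/0.001 = 999.
Need 3.6ⁿ ≥ 999 ÷ (25/49) = 1958.04.
3.6⁵ = 604.66176 falls short of 1958.04 but 3.6⁶ = 34012224/15625 reaches it, so n = 6.

6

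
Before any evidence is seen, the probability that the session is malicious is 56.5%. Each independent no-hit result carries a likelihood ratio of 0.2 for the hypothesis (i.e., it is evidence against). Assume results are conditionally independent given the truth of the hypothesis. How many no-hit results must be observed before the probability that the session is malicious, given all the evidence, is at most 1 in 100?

4

Prior odds = 0.565/0.435 = 113/87.
Likelihood ratio per no-hit result = 0.2.
Target odds: 0.01 ÷ 0.99 = 1/99.
Need (113/87) × 0.2ⁿ ≤ 1/99, i.e. 0.2ⁿ ≤ 29/3729.
0.2³ = 0.008 is still above 29/3729 but 0.2⁴ = 0.0016 is at or below it, so n = 4.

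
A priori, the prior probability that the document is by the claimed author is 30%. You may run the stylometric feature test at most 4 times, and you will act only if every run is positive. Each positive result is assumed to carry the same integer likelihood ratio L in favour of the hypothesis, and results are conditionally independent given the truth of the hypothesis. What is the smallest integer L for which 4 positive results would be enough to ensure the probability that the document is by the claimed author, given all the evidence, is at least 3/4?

2

Prior odds = 0.3/0.7 = 3/7.
Target odds = 0.75/0.25 = 3.
Need L⁴ ≥ 3 ÷ (3/7) = 7.
1⁴ = 1 < 7 ≤ 16 = 2⁴, so L = 2.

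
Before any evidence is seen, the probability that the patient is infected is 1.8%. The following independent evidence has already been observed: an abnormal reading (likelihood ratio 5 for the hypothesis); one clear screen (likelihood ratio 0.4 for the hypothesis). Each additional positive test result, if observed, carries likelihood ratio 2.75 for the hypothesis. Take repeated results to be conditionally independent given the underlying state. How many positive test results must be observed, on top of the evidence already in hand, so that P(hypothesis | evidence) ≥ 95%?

Prior odds = 0.018/0.982 = 9/491.
Combined Bayes factor of the evidence already in hand = 5 × 0.4 = 2.
Odds after that evidence = (9/491) × 2 = 18/491.
Target odds = 0.95/0.05 = 19.
Need 2.75ⁿ ≥ 19 ÷ (18/491) = 9329/18.
2.75⁶ = 1771561/4096 falls short of 9329/18 but 2.75⁷ = 19487171/16384 reaches it, so n = 7.

7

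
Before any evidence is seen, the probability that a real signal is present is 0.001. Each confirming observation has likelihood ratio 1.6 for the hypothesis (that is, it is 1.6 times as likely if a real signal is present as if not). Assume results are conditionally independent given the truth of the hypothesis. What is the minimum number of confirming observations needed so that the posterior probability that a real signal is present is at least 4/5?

18

Prior odds: 0.001 ÷ 0.999 = 1/999.
Likelihood ratio per confirming observation = 1.6.
Target odds: 0.8 ÷ 0.2 = 4.
Require 1.6ⁿ ≥ 4 ÷ (1/999) = 3996.
1.6¹⁷ ≈2951.48 falls short of 3996 but 1.6¹⁸ ≈4722.37 reaches it, so n = 18.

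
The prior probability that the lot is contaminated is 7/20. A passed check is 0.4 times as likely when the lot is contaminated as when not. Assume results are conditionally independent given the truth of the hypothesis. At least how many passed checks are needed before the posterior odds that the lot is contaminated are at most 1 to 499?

7

Prior odds = 0.35/0.65 = 7/13.
Likelihood ratio per passed check = 0.4.
Target odds = 1/499.
Need (7/13) × 0.4ⁿ ≤ 1/499, i.e. 0.4ⁿ ≤ 13/3493.
0.4⁶ = 64/15625 is still above 13/3493 but 0.4⁷ = 128/78125 is at or below it, so n = 7.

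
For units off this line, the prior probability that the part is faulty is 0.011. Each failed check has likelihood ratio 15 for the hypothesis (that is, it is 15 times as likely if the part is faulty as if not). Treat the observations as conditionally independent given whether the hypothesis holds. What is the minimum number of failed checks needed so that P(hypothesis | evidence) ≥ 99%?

Prior odds = 0.011/0.989 = 11/989.
Likelihood ratio per failed check = 15.
Target posterior odds = 0.99/0.01 = 99.
Require 15ⁿ ≥ 99 ÷ (11/989) = 8901.
15³ = 3375 falls short of 8901 but 15⁴ = 50625 reaches it, so n = 4.

4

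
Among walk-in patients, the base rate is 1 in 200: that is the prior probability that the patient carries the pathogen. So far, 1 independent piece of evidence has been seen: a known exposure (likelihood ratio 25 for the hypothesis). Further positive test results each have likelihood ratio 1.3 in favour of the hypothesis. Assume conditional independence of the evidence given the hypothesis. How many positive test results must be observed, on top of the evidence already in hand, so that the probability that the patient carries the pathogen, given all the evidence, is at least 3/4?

Prior odds = 0.005/0.995 = 1/199.
Bayes factor of the evidence already in hand = 25.
Odds after that evidence = (1/199) × 25 = 25/199.
Target odds = 0.75/0.25 = 3.
Need 1.3ⁿ ≥ 3 ÷ (25/199) = 23.88.
1.3¹² ≈23.2981 falls short of 23.88 but 1.3¹³ ≈30.2875 reaches it, so n = 13.

13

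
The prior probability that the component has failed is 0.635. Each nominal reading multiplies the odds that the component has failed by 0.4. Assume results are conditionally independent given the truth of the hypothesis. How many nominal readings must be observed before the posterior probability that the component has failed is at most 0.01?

Prior odds = 0.635/0.365 = 127/73.
Likelihood ratio per nominal reading = 0.4.
Target odds: 0.01 ÷ 0.99 = 1/99.
Need (127/73) × 0.4ⁿ ≤ 1/99, i.e. 0.4ⁿ ≤ 73/12573.
0.4⁵ = 0.01024 is still above 73/12573 but 0.4⁶ = 64/15625 is at or below it, so n = 6.

6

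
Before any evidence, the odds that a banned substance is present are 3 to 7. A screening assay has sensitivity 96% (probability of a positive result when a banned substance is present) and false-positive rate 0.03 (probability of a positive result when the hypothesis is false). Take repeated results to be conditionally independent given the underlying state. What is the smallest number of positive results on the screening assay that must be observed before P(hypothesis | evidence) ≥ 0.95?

2

Prior odds = 3/7.
Likelihood ratio of a positive result = 0.96/0.03 = 32.
Target posterior odds = 0.95/0.05 = 19.
Need (3/7) × 32ⁿ ≥ 19, i.e. 32ⁿ ≥ 133/3.
32¹ = 32 falls short of 133/3 but 32² = 1024 reaches it, so n = 2.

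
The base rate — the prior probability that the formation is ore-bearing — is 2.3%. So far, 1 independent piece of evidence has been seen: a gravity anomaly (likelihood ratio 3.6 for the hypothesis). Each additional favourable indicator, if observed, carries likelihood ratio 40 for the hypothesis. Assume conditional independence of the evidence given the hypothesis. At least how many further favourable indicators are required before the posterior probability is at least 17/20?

Prior odds = 0.023/0.977 = 23/977.
Bayes factor of the evidence already in hand = 3.6.
Odds after that evidence = (23/977) × 3.6 = 414/4885.
Target odds = 0.85/0.15 = 17/3.
Need 40ⁿ ≥ 17/3 ÷ (414/4885) = 83045/1242.
40¹ = 40 falls short of 83045/1242 but 40² = 1600 reaches it, so n = 2.

2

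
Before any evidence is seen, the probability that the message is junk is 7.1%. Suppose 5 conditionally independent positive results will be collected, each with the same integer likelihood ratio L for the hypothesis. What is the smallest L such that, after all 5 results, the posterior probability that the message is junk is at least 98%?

Prior odds = 0.071/0.929 = 71/929.
Target odds = 0.98/0.02 = 49.
Need L⁵ ≥ 49 ÷ (71/929) = 45521/71.
3⁵ = 243 < 45521/71 ≤ 1024 = 4⁵, so L = 4.

4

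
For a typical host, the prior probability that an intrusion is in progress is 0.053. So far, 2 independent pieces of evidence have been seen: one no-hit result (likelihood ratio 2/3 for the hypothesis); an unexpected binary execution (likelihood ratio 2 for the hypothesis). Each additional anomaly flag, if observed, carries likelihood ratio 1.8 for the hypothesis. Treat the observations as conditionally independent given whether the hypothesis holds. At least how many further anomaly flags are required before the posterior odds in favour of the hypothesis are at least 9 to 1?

9

Prior odds = 0.053/0.947 = 53/947.
Combined Bayes factor of the evidence already in hand = (2/3) × 2 = 4/3.
Odds after that evidence = (53/947) × 4/3 = 212/2841.
Target odds = 9.
Need 1.8ⁿ ≥ 9 ÷ (212/2841) = 25569/212.
1.8⁸ = 43046721/390625 falls short of 25569/212 but 1.8⁹ = 387420489/1953125 reaches it, so n = 9.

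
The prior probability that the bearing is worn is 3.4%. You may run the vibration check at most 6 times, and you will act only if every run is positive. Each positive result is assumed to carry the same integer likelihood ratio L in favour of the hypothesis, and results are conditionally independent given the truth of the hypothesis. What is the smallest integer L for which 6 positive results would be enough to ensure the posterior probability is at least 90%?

Prior odds = 0.034/0.966 = 17/483.
Target odds = 0.9/0.1 = 9.
Need L⁶ ≥ 9 ÷ (17/483) = 4347/17.
2⁶ = 64 < 4347/17 ≤ 729 = 3⁶, so L = 3.

3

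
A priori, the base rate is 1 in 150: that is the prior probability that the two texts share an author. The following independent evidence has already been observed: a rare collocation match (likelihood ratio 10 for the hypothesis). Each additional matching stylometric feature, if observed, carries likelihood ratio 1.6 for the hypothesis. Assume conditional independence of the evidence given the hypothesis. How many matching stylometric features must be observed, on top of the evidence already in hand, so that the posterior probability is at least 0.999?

Prior odds = (1/150)/(149/150) = 1/149.
Bayes factor of the evidence already in hand = 10.
Odds after that evidence = (1/149) × 10 = 10/149.
Target odds = 0.999/0.001 = 999.
Need 1.6ⁿ ≥ 999 ÷ (10/149) = 14885.1.
1.6²⁰ ≈12089.3 falls short of 14885.1 but 1.6²¹ ≈19342.8 reaches it, so n = 21.

21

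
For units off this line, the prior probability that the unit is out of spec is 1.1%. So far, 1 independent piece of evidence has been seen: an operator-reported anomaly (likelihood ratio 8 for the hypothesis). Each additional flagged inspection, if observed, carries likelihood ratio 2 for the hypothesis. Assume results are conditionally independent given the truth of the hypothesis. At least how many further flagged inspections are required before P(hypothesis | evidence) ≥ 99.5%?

12

Prior odds = 0.011/0.989 = 11/989.
Bayes factor of the evidence already in hand = 8.
Odds after that evidence = (11/989) × 8 = 88/989.
Target odds = 0.995/0.005 = 199.
Need 2ⁿ ≥ 199 ÷ (88/989) = 196811/88.
2¹¹ = 2048 falls short of 196811/88 but 2¹² = 4096 reaches it, so n = 12.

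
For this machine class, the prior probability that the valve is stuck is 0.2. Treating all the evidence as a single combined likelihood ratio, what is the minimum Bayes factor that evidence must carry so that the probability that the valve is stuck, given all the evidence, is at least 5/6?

20

Prior odds = 0.2/0.8 = 0.25.
Target odds = (5/6)/(1/6) = 5.
Required Bayes factor = 5 ÷ 0.25 = 20.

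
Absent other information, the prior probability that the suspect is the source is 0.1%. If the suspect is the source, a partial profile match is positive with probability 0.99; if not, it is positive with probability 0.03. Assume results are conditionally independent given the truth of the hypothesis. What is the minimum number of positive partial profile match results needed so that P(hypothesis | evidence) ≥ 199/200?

4

Prior odds: 0.001 ÷ 0.999 = 1/999.
Likelihood ratio of a positive = 0.99/0.03 = 33.
Target posterior odds = 0.995/0.005 = 199.
Require 33ⁿ ≥ 199 ÷ (1/999) = 198801.
33³ = 35937 falls short of 198801 but 33⁴ = 1185921 reaches it, so n = 4.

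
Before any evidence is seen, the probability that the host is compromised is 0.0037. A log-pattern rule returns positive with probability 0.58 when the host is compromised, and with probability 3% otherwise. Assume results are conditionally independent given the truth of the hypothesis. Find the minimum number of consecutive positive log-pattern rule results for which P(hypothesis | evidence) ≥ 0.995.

Prior odds = 0.0037/0.9963 = 37/9963.
Likelihood ratio of a positive result = 0.58/0.03 = 58/3.
Target odds: 0.995 ÷ 0.005 = 199.
Require (58/3)ⁿ ≥ 199 ÷ (37/9963) = 1982637/37.
(58/3)³ = 195112/27 falls short of 1982637/37 but (58/3)⁴ = 11316496/81 reaches it, so n = 4.

4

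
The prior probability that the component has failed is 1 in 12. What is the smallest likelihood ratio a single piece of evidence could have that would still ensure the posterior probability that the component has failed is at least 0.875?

Prior odds = (1/12)/(11/12) = 1/11.
Target odds = 0.875/0.125 = 7.
Required Bayes factor = 7 ÷ (1/11) = 77.

77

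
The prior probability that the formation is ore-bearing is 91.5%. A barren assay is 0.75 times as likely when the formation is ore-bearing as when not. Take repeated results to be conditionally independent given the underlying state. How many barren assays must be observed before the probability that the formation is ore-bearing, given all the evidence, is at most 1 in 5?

Prior odds: 0.915 ÷ 0.085 = 183/17.
Likelihood ratio per barren assay = 0.75.
Target posterior odds = 0.2/0.8 = 0.25.
Need (183/17) × 0.75ⁿ ≤ 0.25, i.e. 0.75ⁿ ≤ 17/732.
0.75¹³ = 1594323/67108864 is still above 17/732 but 0.75¹⁴ = 4782969/268435456 is at or below it, so n = 14.

14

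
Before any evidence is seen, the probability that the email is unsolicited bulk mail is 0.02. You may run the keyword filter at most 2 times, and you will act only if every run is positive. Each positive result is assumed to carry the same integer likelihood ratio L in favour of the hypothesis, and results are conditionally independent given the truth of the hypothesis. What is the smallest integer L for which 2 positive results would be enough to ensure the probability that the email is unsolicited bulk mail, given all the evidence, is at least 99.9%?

222

Prior odds = 0.02/0.98 = 1/49.
Target odds = 0.999/0.001 = 999.
Need L² ≥ 999 ÷ (1/49) = 48951.
221² = 48841 < 48951 ≤ 49284 = 222², so L = 222.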